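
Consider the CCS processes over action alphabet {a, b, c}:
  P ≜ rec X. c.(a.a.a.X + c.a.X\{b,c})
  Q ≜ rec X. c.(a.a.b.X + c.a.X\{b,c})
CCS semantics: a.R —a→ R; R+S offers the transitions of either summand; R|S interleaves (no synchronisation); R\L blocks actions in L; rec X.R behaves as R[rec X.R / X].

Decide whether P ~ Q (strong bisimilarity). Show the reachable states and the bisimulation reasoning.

not bisimilar

P's transition system — 6 states:
  u0 = rec X. c.(a.a.a.X + c.a.X\{b,c}) ⊢ -c-> u1
  u1 = a.a.a.(rec X. c.(a.a.a.X + c.a.X\{b,c})) + c.a.(rec X. c.(a.a.a.X + c.a.X\{b,c}))\{b,c} ⊢ -a-> u2, -c-> u3
  u2 = a.a.(rec X. c.(a.a.a.X + c.a.X\{b,c})) ⊢ -a-> u4
  u3 = a.(rec X. c.(a.a.a.X + c.a.X\{b,c}))\{b,c} ⊢ -a-> u5
  u4 = a.(rec X. c.(a.a.a.X + c.a.X\{b,c})) ⊢ -a-> u0
  u5 = (rec X. c.(a.a.a.X + c.a.X\{b,c}))\{b,c} ⊢ stopped
Q's transition system — 6 states:
  v0 = rec X. c.(a.a.b.X + c.a.X\{b,c}) ⊢ -c-> v1
  v1 = a.a.b.(rec X. c.(a.a.b.X + c.a.X\{b,c})) + c.a.(rec X. c.(a.a.b.X + c.a.X\{b,c}))\{b,c} ⊢ -a-> v2, -c-> v3
  v2 = a.b.(rec X. c.(a.a.b.X + c.a.X\{b,c})) ⊢ -a-> v4
  v3 = a.(rec X. c.(a.a.b.X + c.a.X\{b,c}))\{b,c} ⊢ -a-> v5
  v4 = b.(rec X. c.(a.a.b.X + c.a.X\{b,c})) ⊢ -b-> v0
  v5 = (rec X. c.(a.a.b.X + c.a.X\{b,c}))\{b,c} ⊢ stopped
Partition-refinement fixed point:
  B0 = {u0}
  B1 = {u1}
  B2 = {u2}
  B3 = {u4}
  B4 = {u3, v3}
  B5 = {u5, v5}
  B6 = {v0}
  B7 = {v1}
  B8 = {v2}
  B9 = {v4}
u0 ∈ B0, v0 ∈ B6 → different blocks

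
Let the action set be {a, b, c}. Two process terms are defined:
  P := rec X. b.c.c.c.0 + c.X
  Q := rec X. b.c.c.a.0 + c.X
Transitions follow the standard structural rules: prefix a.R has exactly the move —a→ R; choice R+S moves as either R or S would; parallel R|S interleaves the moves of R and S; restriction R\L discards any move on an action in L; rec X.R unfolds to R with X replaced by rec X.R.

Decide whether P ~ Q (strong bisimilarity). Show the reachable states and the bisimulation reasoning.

P ≁ Q

P's transition system — 5 states:
  m0 = rec X. b.c.c.c.0 + c.X → —b→ m1, —c→ m0
  m1 = c.c.c.0 → —c→ m2
  m2 = c.c.0 → —c→ m3
  m3 = c.0 → —c→ m4
  m4 = 0 → (no moves)
Q's transition system — 5 states:
  n0 = rec X. b.c.c.a.0 + c.X → —b→ n1, —c→ n0
  n1 = c.c.a.0 → —c→ n2
  n2 = c.a.0 → —c→ n3
  n3 = a.0 → —a→ n4
  n4 = 0 → (no moves)
Coarsest stable partition (strong bisimilarity classes):
  B0 = {m0}
  B1 = {m1}
  B2 = {m2}
  B3 = {m3}
  B4 = {m4, n4}
  B5 = {n0}
  B6 = {n1}
  B7 = {n2}
  B8 = {n3}
m0 ∈ B0, n0 ∈ B5 → different blocks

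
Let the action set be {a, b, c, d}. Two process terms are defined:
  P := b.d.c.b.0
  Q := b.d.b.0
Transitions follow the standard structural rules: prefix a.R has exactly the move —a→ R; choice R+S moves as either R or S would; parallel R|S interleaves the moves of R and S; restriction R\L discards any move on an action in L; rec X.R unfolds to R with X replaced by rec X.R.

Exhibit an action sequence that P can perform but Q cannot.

Reachable graph of P (5 states):
  s0 = b.d.c.b.0 ⊢ ··b··> s1
  s1 = d.c.b.0 ⊢ ··d··> s2
  s2 = c.b.0 ⊢ ··c··> s3
  s3 = b.0 ⊢ ··b··> s4
  s4 = 0 ⊢ deadlocked
Reachable graph of Q (4 states):
  t0 = b.d.b.0 ⊢ ··b··> t1
  t1 = d.b.0 ⊢ ··d··> t2
  t2 = b.0 ⊢ ··b··> t3
  t3 = 0 ⊢ deadlocked
Trace ⟨bdc⟩ through P, begin at {s0}:
  [1] b ⇒ {s1}
  [2] d ⇒ {s2}
  [3] c ⇒ {s3}
  — P admits the full trace.
Trace ⟨bdc⟩ through Q, begin at {t0}:
  [1] b ⇒ {t1}
  [2] d ⇒ {t2}
  [3] c ⇒ ∅ (Q stuck)

bdc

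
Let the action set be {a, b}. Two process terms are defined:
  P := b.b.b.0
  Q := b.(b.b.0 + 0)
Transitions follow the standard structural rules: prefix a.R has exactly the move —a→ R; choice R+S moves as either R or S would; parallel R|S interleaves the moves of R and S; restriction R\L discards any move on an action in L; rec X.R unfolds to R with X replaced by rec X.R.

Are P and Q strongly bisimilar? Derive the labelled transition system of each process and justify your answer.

Reachable graph of P (4 states):
  s0 = b.b.b.0 → -b-> s1
  s1 = b.b.0 → -b-> s2
  s2 = b.0 → -b-> s3
  s3 = 0 → stopped
Reachable graph of Q (4 states):
  t0 = b.(b.b.0 + 0) → -b-> t1
  t1 = b.b.0 + 0 → -b-> t2
  t2 = b.0 → -b-> t3
  t3 = 0 → stopped
Bisimilarity quotient blocks:
  B0 = {s0, t0}
  B1 = {s1, t1}
  B2 = {s2, t2}
  B3 = {s3, t3}
s0 ∈ B0, t0 ∈ B0 → same block

P ~ Q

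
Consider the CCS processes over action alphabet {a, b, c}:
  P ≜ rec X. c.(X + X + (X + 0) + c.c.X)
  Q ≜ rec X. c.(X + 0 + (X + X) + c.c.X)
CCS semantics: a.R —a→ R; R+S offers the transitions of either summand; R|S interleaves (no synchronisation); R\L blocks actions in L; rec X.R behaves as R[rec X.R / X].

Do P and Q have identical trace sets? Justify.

trace-equivalent

P's transition system — 3 states:
  u0 = rec X. c.(X + X + (X + 0) + c.c.X) | —c→ u1
  u1 = (rec X. c.(X + X + (X + 0) + c.c.X)) + (rec X. c.(X + X + (X + 0) + c.c.X)) + ((rec X. c.(X + X + (X + 0) + c.c.X)) + 0) + c.c.(rec X. c.(X + X + (X + 0) + c.c.X)) | —c→ u1, —c→ u2
  u2 = c.(rec X. c.(X + X + (X + 0) + c.c.X)) | —c→ u0
Q's transition system — 3 states:
  v0 = rec X. c.(X + 0 + (X + X) + c.c.X) | —c→ v1
  v1 = (rec X. c.(X + 0 + (X + X) + c.c.X)) + 0 + ((rec X. c.(X + 0 + (X + X) + c.c.X)) + (rec X. c.(X + 0 + (X + X) + c.c.X))) + c.c.(rec X. c.(X + 0 + (X + X) + c.c.X)) | —c→ v1, —c→ v2
  v2 = c.(rec X. c.(X + 0 + (X + X) + c.c.X)) | —c→ v0
Partition-refinement fixed point:
  B0 = {u0, u1, u2, v0, v1, v2}
u0 ∈ B0, v0 ∈ B0 → same block
Bisimilar ⇒ trace-equivalent.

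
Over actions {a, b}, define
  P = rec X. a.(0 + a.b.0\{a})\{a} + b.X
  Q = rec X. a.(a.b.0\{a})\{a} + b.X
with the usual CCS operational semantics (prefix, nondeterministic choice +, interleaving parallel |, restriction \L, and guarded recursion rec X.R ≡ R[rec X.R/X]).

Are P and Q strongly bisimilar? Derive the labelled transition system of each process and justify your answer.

LTS(P): 2 reachable states
  p0 = rec X. a.(0 + a.b.0\{a})\{a} + b.X | =a=> p1, =b=> p0
  p1 = (0 + a.b.0\{a})\{a} | (no moves)
LTS(Q): 2 reachable states
  q0 = rec X. a.(a.b.0\{a})\{a} + b.X | =a=> q1, =b=> q0
  q1 = (a.b.0\{a})\{a} | (no moves)
Bisimilarity quotient blocks:
  B0 = {p0, q0}
  B1 = {p1, q1}
p0 ∈ B0, q0 ∈ B0 → same block

YES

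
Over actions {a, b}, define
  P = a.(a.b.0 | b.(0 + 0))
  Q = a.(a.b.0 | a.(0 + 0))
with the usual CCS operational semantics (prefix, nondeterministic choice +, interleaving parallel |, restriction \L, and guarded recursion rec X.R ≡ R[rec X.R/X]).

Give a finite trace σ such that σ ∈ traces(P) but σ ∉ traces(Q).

P's transition system — 7 states:
  p0 = a.(a.b.0 | b.(0 + 0)) → —a→ p1
  p1 = a.b.0 | b.(0 + 0) → —a→ p2, —b→ p3
  p2 = b.0 | b.(0 + 0) → —b→ p4, —b→ p5
  p3 = a.b.0 | (0 + 0) → —a→ p5
  p4 = 0 | b.(0 + 0) → —b→ p6
  p5 = b.0 | (0 + 0) → —b→ p6
  p6 = 0 | (0 + 0) → (no moves)
Q's transition system — 7 states:
  q0 = a.(a.b.0 | a.(0 + 0)) → —a→ q1
  q1 = a.b.0 | a.(0 + 0) → —a→ q2, —a→ q3
  q2 = a.b.0 | (0 + 0) → —a→ q4
  q3 = b.0 | a.(0 + 0) → —a→ q4, —b→ q5
  q4 = b.0 | (0 + 0) → —b→ q6
  q5 = 0 | a.(0 + 0) → —a→ q6
  q6 = 0 | (0 + 0) → (no moves)
Executing ab from P (initial set {p0}):
  after a @ step 1: {p1}
  after b @ step 2: {p3}
  ✓ P
Executing ab from Q (initial set {q0}):
  after a @ step 1: {q1}
  after b @ step 2: ∅  — Q cannot continue

ab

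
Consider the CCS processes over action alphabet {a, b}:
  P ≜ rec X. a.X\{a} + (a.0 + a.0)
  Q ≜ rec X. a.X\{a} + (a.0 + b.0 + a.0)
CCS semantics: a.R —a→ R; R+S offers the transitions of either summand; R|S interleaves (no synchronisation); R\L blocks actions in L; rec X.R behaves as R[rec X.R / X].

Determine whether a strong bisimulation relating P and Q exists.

Reachable graph of P (3 states):
  s0 = rec X. a.X\{a} + (a.0 + a.0) :: —a→ s1, —a→ s2
  s1 = (rec X. a.X\{a} + (a.0 + a.0))\{a} :: deadlocked
  s2 = 0 :: deadlocked
Reachable graph of Q (4 states):
  t0 = rec X. a.X\{a} + (a.0 + b.0 + a.0) :: —a→ t1, —a→ t2, —b→ t2
  t1 = (rec X. a.X\{a} + (a.0 + b.0 + a.0))\{a} :: —b→ t3
  t2 = 0 :: deadlocked
  t3 = 0\{a} :: deadlocked
Partition-refinement fixed point:
  B0 = {s0}
  B1 = {s1, s2, t2, t3}
  B2 = {t0}
  B3 = {t1}
s0 ∈ B0, t0 ∈ B2 → different blocks

not bisimilar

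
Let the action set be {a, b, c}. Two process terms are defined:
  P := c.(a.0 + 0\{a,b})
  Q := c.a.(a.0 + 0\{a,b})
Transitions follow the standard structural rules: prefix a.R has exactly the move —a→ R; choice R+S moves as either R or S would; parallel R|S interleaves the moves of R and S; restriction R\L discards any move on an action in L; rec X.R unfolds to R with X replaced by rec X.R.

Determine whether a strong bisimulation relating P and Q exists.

LTS(P): 3 reachable states
  u0 = c.(a.0 + 0\{a,b}) | -c-> u1
  u1 = a.0 + 0\{a,b} | -a-> u2
  u2 = 0 | ·
LTS(Q): 4 reachable states
  v0 = c.a.(a.0 + 0\{a,b}) | -c-> v1
  v1 = a.(a.0 + 0\{a,b}) | -a-> v2
  v2 = a.0 + 0\{a,b} | -a-> v3
  v3 = 0 | ·
Bisimilarity quotient blocks:
  B0 = {u0}
  B1 = {u1, v2}
  B2 = {u2, v3}
  B3 = {v0}
  B4 = {v1}
u0 ∈ B0, v0 ∈ B3 → different blocks

not bisimilar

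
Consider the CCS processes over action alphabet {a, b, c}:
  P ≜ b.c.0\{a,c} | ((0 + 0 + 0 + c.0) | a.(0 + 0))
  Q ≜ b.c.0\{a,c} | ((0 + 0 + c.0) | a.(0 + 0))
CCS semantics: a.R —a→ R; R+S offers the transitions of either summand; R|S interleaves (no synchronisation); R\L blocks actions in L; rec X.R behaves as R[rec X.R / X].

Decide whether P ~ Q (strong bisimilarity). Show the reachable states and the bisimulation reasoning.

P's transition system — 12 states:
  m0 = b.c.0\{a,c} | ((0 + 0 + 0 + c.0) | a.(0 + 0)) ⊢ =a=> m1, =b=> m2, =c=> m3
  m1 = b.c.0\{a,c} | ((0 + 0 + 0 + c.0) | (0 + 0)) ⊢ =b=> m4, =c=> m5
  m2 = c.0\{a,c} | ((0 + 0 + 0 + c.0) | a.(0 + 0)) ⊢ =a=> m4, =c=> m6, =c=> m7
  m3 = b.c.0\{a,c} | (0 | a.(0 + 0)) ⊢ =a=> m5, =b=> m7
  m4 = c.0\{a,c} | ((0 + 0 + 0 + c.0) | (0 + 0)) ⊢ =c=> m8, =c=> m9
  m5 = b.c.0\{a,c} | (0 | (0 + 0)) ⊢ =b=> m9
  m6 = 0\{a,c} | ((0 + 0 + 0 + c.0) | a.(0 + 0)) ⊢ =a=> m8, =c=> m10
  m7 = c.0\{a,c} | (0 | a.(0 + 0)) ⊢ =a=> m9, =c=> m10
  m8 = 0\{a,c} | ((0 + 0 + 0 + c.0) | (0 + 0)) ⊢ =c=> m11
  m9 = c.0\{a,c} | (0 | (0 + 0)) ⊢ =c=> m11
  m10 = 0\{a,c} | (0 | a.(0 + 0)) ⊢ =a=> m11
  m11 = 0\{a,c} | (0 | (0 + 0)) ⊢ (no moves)
Q's transition system — 12 states:
  n0 = b.c.0\{a,c} | ((0 + 0 + c.0) | a.(0 + 0)) ⊢ =a=> n1, =b=> n2, =c=> n3
  n1 = b.c.0\{a,c} | ((0 + 0 + c.0) | (0 + 0)) ⊢ =b=> n4, =c=> n5
  n2 = c.0\{a,c} | ((0 + 0 + c.0) | a.(0 + 0)) ⊢ =a=> n4, =c=> n6, =c=> n7
  n3 = b.c.0\{a,c} | (0 | a.(0 + 0)) ⊢ =a=> n5, =b=> n7
  n4 = c.0\{a,c} | ((0 + 0 + c.0) | (0 + 0)) ⊢ =c=> n8, =c=> n9
  n5 = b.c.0\{a,c} | (0 | (0 + 0)) ⊢ =b=> n9
  n6 = 0\{a,c} | ((0 + 0 + c.0) | a.(0 + 0)) ⊢ =a=> n8, =c=> n10
  n7 = c.0\{a,c} | (0 | a.(0 + 0)) ⊢ =a=> n9, =c=> n10
  n8 = 0\{a,c} | ((0 + 0 + c.0) | (0 + 0)) ⊢ =c=> n11
  n9 = c.0\{a,c} | (0 | (0 + 0)) ⊢ =c=> n11
  n10 = 0\{a,c} | (0 | a.(0 + 0)) ⊢ =a=> n11
  n11 = 0\{a,c} | (0 | (0 + 0)) ⊢ (no moves)
Coarsest stable partition (strong bisimilarity classes):
  B0 = {m0, n0}
  B1 = {m2, n2}
  B2 = {m4, n4}
  B3 = {m8, m9, n8, n9}
  B4 = {m11, n11}
  B5 = {m6, m7, n6, n7}
  B6 = {m10, n10}
  B7 = {m1, n1}
  B8 = {m5, n5}
  B9 = {m3, n3}
m0 ∈ B0, n0 ∈ B0 → same block

YES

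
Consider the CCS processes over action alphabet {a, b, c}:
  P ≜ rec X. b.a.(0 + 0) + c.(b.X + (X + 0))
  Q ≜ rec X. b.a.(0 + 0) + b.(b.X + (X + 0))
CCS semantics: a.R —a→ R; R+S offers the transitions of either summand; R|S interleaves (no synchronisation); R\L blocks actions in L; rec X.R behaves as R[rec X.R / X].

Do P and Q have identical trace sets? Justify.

P's transition system — 4 states:
  p0 = rec X. b.a.(0 + 0) + c.(b.X + (X + 0)) :: —b→ p1, —c→ p2
  p1 = a.(0 + 0) :: —a→ p3
  p2 = b.(rec X. b.a.(0 + 0) + c.(b.X + (X + 0))) + ((rec X. b.a.(0 + 0) + c.(b.X + (X + 0))) + 0) :: —b→ p0, —b→ p1, —c→ p2
  p3 = 0 + 0 :: (no moves)
Q's transition system — 4 states:
  q0 = rec X. b.a.(0 + 0) + b.(b.X + (X + 0)) :: —b→ q1, —b→ q2
  q1 = a.(0 + 0) :: —a→ q3
  q2 = b.(rec X. b.a.(0 + 0) + b.(b.X + (X + 0))) + ((rec X. b.a.(0 + 0) + b.(b.X + (X + 0))) + 0) :: —b→ q0, —b→ q1, —b→ q2
  q3 = 0 + 0 :: (no moves)
Trace ⟨c⟩ through P, begin at {p0}:
  step 1 (c): {p2}
  — P admits the full trace.
Trace ⟨c⟩ through Q, begin at {q0}:
  step 1 (c): ∅  — Q cannot continue

traces(P) ≠ traces(Q) — witness ⟨c⟩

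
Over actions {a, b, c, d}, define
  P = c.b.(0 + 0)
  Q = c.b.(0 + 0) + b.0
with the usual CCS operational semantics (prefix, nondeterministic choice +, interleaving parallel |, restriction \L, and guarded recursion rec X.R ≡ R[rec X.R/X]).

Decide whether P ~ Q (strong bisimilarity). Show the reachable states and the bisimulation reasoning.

LTS(P): 3 reachable states
  s0 = c.b.(0 + 0) | --c--▸ s1
  s1 = b.(0 + 0) | --b--▸ s2
  s2 = 0 + 0 | stopped
LTS(Q): 4 reachable states
  t0 = c.b.(0 + 0) + b.0 | --b--▸ t1, --c--▸ t2
  t1 = 0 | stopped
  t2 = b.(0 + 0) | --b--▸ t3
  t3 = 0 + 0 | stopped
Coarsest stable partition (strong bisimilarity classes):
  B0 = {s0}
  B1 = {s1, t2}
  B2 = {s2, t1, t3}
  B3 = {t0}
s0 ∈ B0, t0 ∈ B3 → different blocks

NO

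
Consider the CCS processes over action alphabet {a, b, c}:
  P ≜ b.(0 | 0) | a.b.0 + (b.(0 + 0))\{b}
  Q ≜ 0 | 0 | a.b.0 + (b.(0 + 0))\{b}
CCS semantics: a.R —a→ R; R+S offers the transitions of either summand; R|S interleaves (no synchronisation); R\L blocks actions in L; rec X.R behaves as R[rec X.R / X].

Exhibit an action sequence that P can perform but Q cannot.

Reachable graph of P (6 states):
  m0 = b.(0 | 0) | a.b.0 + (b.(0 + 0))\{b} → —a→ m1, —b→ m2
  m1 = b.(0 | 0) | b.0 → —b→ m3, —b→ m4
  m2 = 0 | 0 | a.b.0 → —a→ m3
  m3 = 0 | 0 | b.0 → —b→ m5
  m4 = b.(0 | 0) | 0 → —b→ m5
  m5 = 0 | 0 | 0 → stopped
Reachable graph of Q (3 states):
  n0 = 0 | 0 | a.b.0 + (b.(0 + 0))\{b} → —a→ n1
  n1 = 0 | 0 | b.0 → —b→ n2
  n2 = 0 | 0 | 0 → stopped
Trace ⟨b⟩ through P, begin at {m0}:
  step 1 (b): {m2}
  ✓ P
Trace ⟨b⟩ through Q, begin at {n0}:
  step 1 (b): no successor for Q

b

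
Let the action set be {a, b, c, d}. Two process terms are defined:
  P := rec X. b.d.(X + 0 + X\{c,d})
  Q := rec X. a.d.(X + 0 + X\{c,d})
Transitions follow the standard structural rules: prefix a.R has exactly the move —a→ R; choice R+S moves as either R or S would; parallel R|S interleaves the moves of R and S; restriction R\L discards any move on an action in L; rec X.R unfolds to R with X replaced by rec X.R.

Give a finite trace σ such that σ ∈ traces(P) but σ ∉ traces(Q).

b

Reachable graph of P (4 states):
  s0 = rec X. b.d.(X + 0 + X\{c,d}) has moves ··b··> s1
  s1 = d.((rec X. b.d.(X + 0 + X\{c,d})) + 0 + (rec X. b.d.(X + 0 + X\{c,d}))\{c,d}) has moves ··d··> s2
  s2 = (rec X. b.d.(X + 0 + X\{c,d})) + 0 + (rec X. b.d.(X + 0 + X\{c,d}))\{c,d} has moves ··b··> s1, ··b··> s3
  s3 = (d.((rec X. b.d.(X + 0 + X\{c,d})) + 0 + (rec X. b.d.(X + 0 + X\{c,d}))\{c,d}))\{c,d} has moves ·
Reachable graph of Q (4 states):
  t0 = rec X. a.d.(X + 0 + X\{c,d}) has moves ··a··> t1
  t1 = d.((rec X. a.d.(X + 0 + X\{c,d})) + 0 + (rec X. a.d.(X + 0 + X\{c,d}))\{c,d}) has moves ··d··> t2
  t2 = (rec X. a.d.(X + 0 + X\{c,d})) + 0 + (rec X. a.d.(X + 0 + X\{c,d}))\{c,d} has moves ··a··> t1, ··a··> t3
  t3 = (d.((rec X. a.d.(X + 0 + X\{c,d})) + 0 + (rec X. a.d.(X + 0 + X\{c,d}))\{c,d}))\{c,d} has moves ·
Run σ = ⟨b⟩ on P: start {s0}
  [1] b ⇒ {s1}
  — P admits the full trace.
Run σ = ⟨b⟩ on Q: start {t0}
  [1] b ⇒ no successor for Q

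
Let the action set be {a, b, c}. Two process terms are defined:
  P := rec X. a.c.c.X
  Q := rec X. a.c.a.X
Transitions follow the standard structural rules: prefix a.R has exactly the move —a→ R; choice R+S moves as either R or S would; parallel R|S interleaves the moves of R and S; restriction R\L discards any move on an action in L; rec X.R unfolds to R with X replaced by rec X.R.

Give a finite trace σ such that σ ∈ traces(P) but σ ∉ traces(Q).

P's transition system — 3 states:
  u0 = rec X. a.c.c.X ⊢ ··a··> u1
  u1 = c.c.(rec X. a.c.c.X) ⊢ ··c··> u2
  u2 = c.(rec X. a.c.c.X) ⊢ ··c··> u0
Q's transition system — 3 states:
  v0 = rec X. a.c.a.X ⊢ ··a··> v1
  v1 = c.a.(rec X. a.c.a.X) ⊢ ··c··> v2
  v2 = a.(rec X. a.c.a.X) ⊢ ··a··> v0
Run σ = ⟨acc⟩ on P: start {u0}
  step 1 (a): {u1}
  step 2 (c): {u2}
  step 3 (c): {u0}
  — P admits the full trace.
Run σ = ⟨acc⟩ on Q: start {v0}
  step 1 (a): {v1}
  step 2 (c): {v2}
  step 3 (c): ∅ (Q stuck)

acc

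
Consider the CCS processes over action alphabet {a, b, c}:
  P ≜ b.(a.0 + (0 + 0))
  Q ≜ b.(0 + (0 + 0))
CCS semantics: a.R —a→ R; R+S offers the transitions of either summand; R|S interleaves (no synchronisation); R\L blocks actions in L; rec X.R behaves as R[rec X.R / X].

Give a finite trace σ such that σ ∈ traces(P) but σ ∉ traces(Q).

LTS(P): 3 reachable states
  u0 = b.(a.0 + (0 + 0)) has moves ··b··> u1
  u1 = a.0 + (0 + 0) has moves ··a··> u2
  u2 = 0 has moves (no moves)
LTS(Q): 2 reachable states
  v0 = b.(0 + (0 + 0)) has moves ··b··> v1
  v1 = 0 + (0 + 0) has moves (no moves)
Executing ba from P (initial set {u0}):
  step 1 (b): {u1}
  step 2 (a): {u2}
  P completes σ.
Executing ba from Q (initial set {v0}):
  step 1 (b): {v1}
  step 2 (a): no successor for Q

ba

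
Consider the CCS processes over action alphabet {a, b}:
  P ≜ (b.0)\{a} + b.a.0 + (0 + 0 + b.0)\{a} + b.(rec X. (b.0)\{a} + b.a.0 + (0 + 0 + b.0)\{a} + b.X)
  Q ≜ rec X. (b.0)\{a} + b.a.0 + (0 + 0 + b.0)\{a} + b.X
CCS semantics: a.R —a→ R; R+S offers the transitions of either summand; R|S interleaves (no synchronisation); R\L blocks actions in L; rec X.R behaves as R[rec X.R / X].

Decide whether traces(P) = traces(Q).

LTS(P): 5 reachable states
  p0 = (b.0)\{a} + b.a.0 + (0 + 0 + b.0)\{a} + b.(rec X. (b.0)\{a} + b.a.0 + (0 + 0 + b.0)\{a} + b.X) :: =b=> p1, =b=> p2, =b=> p3
  p1 = 0\{a} :: ·
  p2 = a.0 :: =a=> p4
  p3 = rec X. (b.0)\{a} + b.a.0 + (0 + 0 + b.0)\{a} + b.X :: =b=> p1, =b=> p2, =b=> p3
  p4 = 0 :: ·
LTS(Q): 4 reachable states
  q0 = rec X. (b.0)\{a} + b.a.0 + (0 + 0 + b.0)\{a} + b.X :: =b=> q0, =b=> q1, =b=> q2
  q1 = 0\{a} :: ·
  q2 = a.0 :: =a=> q3
  q3 = 0 :: ·
Coarsest stable partition (strong bisimilarity classes):
  B0 = {p0, p3, q0}
  B1 = {p1, p4, q1, q3}
  B2 = {p2, q2}
p0 ∈ B0, q0 ∈ B0 → same block
Bisimilar ⇒ trace-equivalent.

traces(P) = traces(Q)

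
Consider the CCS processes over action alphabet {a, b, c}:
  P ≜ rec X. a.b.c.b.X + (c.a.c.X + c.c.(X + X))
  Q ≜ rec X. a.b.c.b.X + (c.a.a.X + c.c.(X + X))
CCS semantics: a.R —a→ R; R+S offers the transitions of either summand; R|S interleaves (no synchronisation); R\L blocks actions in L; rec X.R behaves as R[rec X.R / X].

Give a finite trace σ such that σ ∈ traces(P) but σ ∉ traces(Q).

LTS(P): 8 reachable states
  s0 = rec X. a.b.c.b.X + (c.a.c.X + c.c.(X + X)) ⊢ --a--▸ s1, --c--▸ s2, --c--▸ s3
  s1 = b.c.b.(rec X. a.b.c.b.X + (c.a.c.X + c.c.(X + X))) ⊢ --b--▸ s4
  s2 = a.c.(rec X. a.b.c.b.X + (c.a.c.X + c.c.(X + X))) ⊢ --a--▸ s5
  s3 = c.((rec X. a.b.c.b.X + (c.a.c.X + c.c.(X + X))) + (rec X. a.b.c.b.X + (c.a.c.X + c.c.(X + X)))) ⊢ --c--▸ s6
  s4 = c.b.(rec X. a.b.c.b.X + (c.a.c.X + c.c.(X + X))) ⊢ --c--▸ s7
  s5 = c.(rec X. a.b.c.b.X + (c.a.c.X + c.c.(X + X))) ⊢ --c--▸ s0
  s6 = (rec X. a.b.c.b.X + (c.a.c.X + c.c.(X + X))) + (rec X. a.b.c.b.X + (c.a.c.X + c.c.(X + X))) ⊢ --a--▸ s1, --c--▸ s2, --c--▸ s3
  s7 = b.(rec X. a.b.c.b.X + (c.a.c.X + c.c.(X + X))) ⊢ --b--▸ s0
LTS(Q): 8 reachable states
  t0 = rec X. a.b.c.b.X + (c.a.a.X + c.c.(X + X)) ⊢ --a--▸ t1, --c--▸ t2, --c--▸ t3
  t1 = b.c.b.(rec X. a.b.c.b.X + (c.a.a.X + c.c.(X + X))) ⊢ --b--▸ t4
  t2 = a.a.(rec X. a.b.c.b.X + (c.a.a.X + c.c.(X + X))) ⊢ --a--▸ t5
  t3 = c.((rec X. a.b.c.b.X + (c.a.a.X + c.c.(X + X))) + (rec X. a.b.c.b.X + (c.a.a.X + c.c.(X + X)))) ⊢ --c--▸ t6
  t4 = c.b.(rec X. a.b.c.b.X + (c.a.a.X + c.c.(X + X))) ⊢ --c--▸ t7
  t5 = a.(rec X. a.b.c.b.X + (c.a.a.X + c.c.(X + X))) ⊢ --a--▸ t0
  t6 = (rec X. a.b.c.b.X + (c.a.a.X + c.c.(X + X))) + (rec X. a.b.c.b.X + (c.a.a.X + c.c.(X + X))) ⊢ --a--▸ t1, --c--▸ t2, --c--▸ t3
  t7 = b.(rec X. a.b.c.b.X + (c.a.a.X + c.c.(X + X))) ⊢ --b--▸ t0
Run σ = ⟨cac⟩ on P: start {s0}
  step 1 (c): {s2, s3}
  step 2 (a): {s5}
  step 3 (c): {s0}
  ✓ P
Run σ = ⟨cac⟩ on Q: start {t0}
  step 1 (c): {t2, t3}
  step 2 (a): {t5}
  step 3 (c): ∅  — Q cannot continue

cac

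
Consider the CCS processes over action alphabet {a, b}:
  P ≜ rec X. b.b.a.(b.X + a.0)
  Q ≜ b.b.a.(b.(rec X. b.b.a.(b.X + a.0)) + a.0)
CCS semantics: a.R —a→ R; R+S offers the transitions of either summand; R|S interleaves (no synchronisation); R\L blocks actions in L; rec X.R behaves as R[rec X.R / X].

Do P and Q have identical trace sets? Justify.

traces(P) = traces(Q)

LTS(P): 5 reachable states
  u0 = rec X. b.b.a.(b.X + a.0) ⊢ -b-> u1
  u1 = b.a.(b.(rec X. b.b.a.(b.X + a.0)) + a.0) ⊢ -b-> u2
  u2 = a.(b.(rec X. b.b.a.(b.X + a.0)) + a.0) ⊢ -a-> u3
  u3 = b.(rec X. b.b.a.(b.X + a.0)) + a.0 ⊢ -a-> u4, -b-> u0
  u4 = 0 ⊢ stopped
LTS(Q): 6 reachable states
  v0 = b.b.a.(b.(rec X. b.b.a.(b.X + a.0)) + a.0) ⊢ -b-> v1
  v1 = b.a.(b.(rec X. b.b.a.(b.X + a.0)) + a.0) ⊢ -b-> v2
  v2 = a.(b.(rec X. b.b.a.(b.X + a.0)) + a.0) ⊢ -a-> v3
  v3 = b.(rec X. b.b.a.(b.X + a.0)) + a.0 ⊢ -a-> v4, -b-> v5
  v4 = 0 ⊢ stopped
  v5 = rec X. b.b.a.(b.X + a.0) ⊢ -b-> v1
Coarsest stable partition (strong bisimilarity classes):
  B0 = {u0, v0, v5}
  B1 = {u1, v1}
  B2 = {u2, v2}
  B3 = {u3, v3}
  B4 = {u4, v4}
u0 ∈ B0, v0 ∈ B0 → same block
Bisimilar ⇒ trace-equivalent.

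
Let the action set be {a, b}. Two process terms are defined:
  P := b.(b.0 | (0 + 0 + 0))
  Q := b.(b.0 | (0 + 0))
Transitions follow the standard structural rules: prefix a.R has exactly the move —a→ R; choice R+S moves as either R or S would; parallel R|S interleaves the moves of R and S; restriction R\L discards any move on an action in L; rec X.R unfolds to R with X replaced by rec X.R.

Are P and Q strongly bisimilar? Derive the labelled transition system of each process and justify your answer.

P ~ Q

LTS(P): 3 reachable states
  s0 = b.(b.0 | (0 + 0 + 0)) has moves -b-> s1
  s1 = b.0 | (0 + 0 + 0) has moves -b-> s2
  s2 = 0 | (0 + 0 + 0) has moves ·
LTS(Q): 3 reachable states
  t0 = b.(b.0 | (0 + 0)) has moves -b-> t1
  t1 = b.0 | (0 + 0) has moves -b-> t2
  t2 = 0 | (0 + 0) has moves ·
Bisimilarity quotient blocks:
  B0 = {s0, t0}
  B1 = {s1, t1}
  B2 = {s2, t2}
s0 ∈ B0, t0 ∈ B0 → same block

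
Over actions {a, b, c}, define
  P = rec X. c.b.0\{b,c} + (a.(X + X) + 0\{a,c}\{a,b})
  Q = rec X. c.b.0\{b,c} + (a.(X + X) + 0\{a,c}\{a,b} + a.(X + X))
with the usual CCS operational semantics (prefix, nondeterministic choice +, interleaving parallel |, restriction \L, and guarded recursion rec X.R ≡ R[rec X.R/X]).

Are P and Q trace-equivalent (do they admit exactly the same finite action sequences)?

traces(P) = traces(Q)

LTS(P): 4 reachable states
  u0 = rec X. c.b.0\{b,c} + (a.(X + X) + 0\{a,c}\{a,b}) ⊢ ··a··> u1, ··c··> u2
  u1 = (rec X. c.b.0\{b,c} + (a.(X + X) + 0\{a,c}\{a,b})) + (rec X. c.b.0\{b,c} + (a.(X + X) + 0\{a,c}\{a,b})) ⊢ ··a··> u1, ··c··> u2
  u2 = b.0\{b,c} ⊢ ··b··> u3
  u3 = 0\{b,c} ⊢ stopped
LTS(Q): 4 reachable states
  v0 = rec X. c.b.0\{b,c} + (a.(X + X) + 0\{a,c}\{a,b} + a.(X + X)) ⊢ ··a··> v1, ··c··> v2
  v1 = (rec X. c.b.0\{b,c} + (a.(X + X) + 0\{a,c}\{a,b} + a.(X + X))) + (rec X. c.b.0\{b,c} + (a.(X + X) + 0\{a,c}\{a,b} + a.(X + X))) ⊢ ··a··> v1, ··c··> v2
  v2 = b.0\{b,c} ⊢ ··b··> v3
  v3 = 0\{b,c} ⊢ stopped
Partition-refinement fixed point:
  B0 = {u0, u1, v0, v1}
  B1 = {u2, v2}
  B2 = {u3, v3}
u0 ∈ B0, v0 ∈ B0 → same block
Bisimilar ⇒ trace-equivalent.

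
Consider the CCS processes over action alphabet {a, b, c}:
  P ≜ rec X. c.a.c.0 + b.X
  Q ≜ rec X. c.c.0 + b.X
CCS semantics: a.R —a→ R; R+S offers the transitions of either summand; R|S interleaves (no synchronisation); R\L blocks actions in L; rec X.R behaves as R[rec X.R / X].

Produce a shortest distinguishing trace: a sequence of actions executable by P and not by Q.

Reachable graph of P (4 states):
  m0 = rec X. c.a.c.0 + b.X | -b-> m0, -c-> m1
  m1 = a.c.0 | -a-> m2
  m2 = c.0 | -c-> m3
  m3 = 0 | stopped
Reachable graph of Q (3 states):
  n0 = rec X. c.c.0 + b.X | -b-> n0, -c-> n1
  n1 = c.0 | -c-> n2
  n2 = 0 | stopped
Trace ⟨ca⟩ through P, begin at {m0}:
  [1] c ⇒ {m1}
  [2] a ⇒ {m2}
  P completes σ.
Trace ⟨ca⟩ through Q, begin at {n0}:
  [1] c ⇒ {n1}
  [2] a ⇒ no successor for Q

ca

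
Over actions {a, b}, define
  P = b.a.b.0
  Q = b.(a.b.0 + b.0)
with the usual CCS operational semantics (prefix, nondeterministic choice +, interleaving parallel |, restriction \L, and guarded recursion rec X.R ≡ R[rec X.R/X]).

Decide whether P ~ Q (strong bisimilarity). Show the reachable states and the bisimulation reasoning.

not bisimilar

Reachable graph of P (4 states):
  s0 = b.a.b.0 has moves =b=> s1
  s1 = a.b.0 has moves =a=> s2
  s2 = b.0 has moves =b=> s3
  s3 = 0 has moves (no moves)
Reachable graph of Q (4 states):
  t0 = b.(a.b.0 + b.0) has moves =b=> t1
  t1 = a.b.0 + b.0 has moves =a=> t2, =b=> t3
  t2 = b.0 has moves =b=> t3
  t3 = 0 has moves (no moves)
Bisimilarity quotient blocks:
  B0 = {s0}
  B1 = {s1}
  B2 = {s2, t2}
  B3 = {s3, t3}
  B4 = {t0}
  B5 = {t1}
s0 ∈ B0, t0 ∈ B4 → different blocks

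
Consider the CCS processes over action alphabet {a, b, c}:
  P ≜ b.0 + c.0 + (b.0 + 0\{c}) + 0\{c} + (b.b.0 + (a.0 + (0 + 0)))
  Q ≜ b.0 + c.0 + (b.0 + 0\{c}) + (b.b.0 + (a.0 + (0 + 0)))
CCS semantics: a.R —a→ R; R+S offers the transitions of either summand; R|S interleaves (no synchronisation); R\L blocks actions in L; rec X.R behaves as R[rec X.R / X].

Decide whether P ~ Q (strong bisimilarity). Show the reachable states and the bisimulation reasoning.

P ~ Q

P's transition system — 3 states:
  m0 = b.0 + c.0 + (b.0 + 0\{c}) + 0\{c} + (b.b.0 + (a.0 + (0 + 0))) | —a→ m1, —b→ m1, —b→ m2, —c→ m1
  m1 = 0 | ·
  m2 = b.0 | —b→ m1
Q's transition system — 3 states:
  n0 = b.0 + c.0 + (b.0 + 0\{c}) + (b.b.0 + (a.0 + (0 + 0))) | —a→ n1, —b→ n1, —b→ n2, —c→ n1
  n1 = 0 | ·
  n2 = b.0 | —b→ n1
Partition-refinement fixed point:
  B0 = {m0, n0}
  B1 = {m1, n1}
  B2 = {m2, n2}
m0 ∈ B0, n0 ∈ B0 → same block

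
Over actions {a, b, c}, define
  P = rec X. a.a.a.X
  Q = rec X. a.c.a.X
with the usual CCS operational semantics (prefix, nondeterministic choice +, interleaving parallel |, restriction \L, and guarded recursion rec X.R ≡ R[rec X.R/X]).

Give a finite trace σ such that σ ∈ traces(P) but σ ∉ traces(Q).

aa

Reachable graph of P (3 states):
  u0 = rec X. a.a.a.X has moves —a→ u1
  u1 = a.a.(rec X. a.a.a.X) has moves —a→ u2
  u2 = a.(rec X. a.a.a.X) has moves —a→ u0
Reachable graph of Q (3 states):
  v0 = rec X. a.c.a.X has moves —a→ v1
  v1 = c.a.(rec X. a.c.a.X) has moves —c→ v2
  v2 = a.(rec X. a.c.a.X) has moves —a→ v0
Executing aa from P (initial set {u0}):
  [1] a ⇒ {u1}
  [2] a ⇒ {u2}
  — P admits the full trace.
Executing aa from Q (initial set {v0}):
  [1] a ⇒ {v1}
  [2] a ⇒ no successor for Q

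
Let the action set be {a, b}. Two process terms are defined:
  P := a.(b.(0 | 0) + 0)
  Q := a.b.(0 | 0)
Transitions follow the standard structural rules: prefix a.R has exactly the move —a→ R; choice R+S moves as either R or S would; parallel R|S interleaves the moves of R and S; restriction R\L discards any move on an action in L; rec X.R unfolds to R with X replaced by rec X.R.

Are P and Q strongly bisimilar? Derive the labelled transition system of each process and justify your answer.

Reachable graph of P (3 states):
  m0 = a.(b.(0 | 0) + 0) | --a--▸ m1
  m1 = b.(0 | 0) + 0 | --b--▸ m2
  m2 = 0 | 0 | ∅
Reachable graph of Q (3 states):
  n0 = a.b.(0 | 0) | --a--▸ n1
  n1 = b.(0 | 0) | --b--▸ n2
  n2 = 0 | 0 | ∅
Partition-refinement fixed point:
  B0 = {m0, n0}
  B1 = {m1, n1}
  B2 = {m2, n2}
m0 ∈ B0, n0 ∈ B0 → same block

P ~ Q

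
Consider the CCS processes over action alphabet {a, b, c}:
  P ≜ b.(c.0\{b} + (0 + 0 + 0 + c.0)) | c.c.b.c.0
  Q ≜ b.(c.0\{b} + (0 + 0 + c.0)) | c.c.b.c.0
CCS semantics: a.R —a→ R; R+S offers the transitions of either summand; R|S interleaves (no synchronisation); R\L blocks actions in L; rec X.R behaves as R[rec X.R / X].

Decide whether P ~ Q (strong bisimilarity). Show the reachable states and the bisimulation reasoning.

LTS(P): 20 reachable states
  m0 = b.(c.0\{b} + (0 + 0 + 0 + c.0)) | c.c.b.c.0 → --b--▸ m1, --c--▸ m2
  m1 = (c.0\{b} + (0 + 0 + 0 + c.0)) | c.c.b.c.0 → --c--▸ m3, --c--▸ m4, --c--▸ m5
  m2 = b.(c.0\{b} + (0 + 0 + 0 + c.0)) | c.b.c.0 → --b--▸ m3, --c--▸ m6
  m3 = (c.0\{b} + (0 + 0 + 0 + c.0)) | c.b.c.0 → --c--▸ m7, --c--▸ m8, --c--▸ m9
  m4 = 0 | c.c.b.c.0 → --c--▸ m8
  m5 = 0\{b} | c.c.b.c.0 → --c--▸ m9
  m6 = b.(c.0\{b} + (0 + 0 + 0 + c.0)) | b.c.0 → --b--▸ m10, --b--▸ m7
  m7 = (c.0\{b} + (0 + 0 + 0 + c.0)) | b.c.0 → --b--▸ m11, --c--▸ m12, --c--▸ m13
  m8 = 0 | c.b.c.0 → --c--▸ m12
  m9 = 0\{b} | c.b.c.0 → --c--▸ m13
  m10 = b.(c.0\{b} + (0 + 0 + 0 + c.0)) | c.0 → --b--▸ m11, --c--▸ m14
  m11 = (c.0\{b} + (0 + 0 + 0 + c.0)) | c.0 → --c--▸ m15, --c--▸ m16, --c--▸ m17
  m12 = 0 | b.c.0 → --b--▸ m16
  m13 = 0\{b} | b.c.0 → --b--▸ m17
  m14 = b.(c.0\{b} + (0 + 0 + 0 + c.0)) | 0 → --b--▸ m15
  m15 = (c.0\{b} + (0 + 0 + 0 + c.0)) | 0 → --c--▸ m18, --c--▸ m19
  m16 = 0 | c.0 → --c--▸ m18
  m17 = 0\{b} | c.0 → --c--▸ m19
  m18 = 0 | 0 → deadlocked
  m19 = 0\{b} | 0 → deadlocked
LTS(Q): 20 reachable states
  n0 = b.(c.0\{b} + (0 + 0 + c.0)) | c.c.b.c.0 → --b--▸ n1, --c--▸ n2
  n1 = (c.0\{b} + (0 + 0 + c.0)) | c.c.b.c.0 → --c--▸ n3, --c--▸ n4, --c--▸ n5
  n2 = b.(c.0\{b} + (0 + 0 + c.0)) | c.b.c.0 → --b--▸ n3, --c--▸ n6
  n3 = (c.0\{b} + (0 + 0 + c.0)) | c.b.c.0 → --c--▸ n7, --c--▸ n8, --c--▸ n9
  n4 = 0 | c.c.b.c.0 → --c--▸ n8
  n5 = 0\{b} | c.c.b.c.0 → --c--▸ n9
  n6 = b.(c.0\{b} + (0 + 0 + c.0)) | b.c.0 → --b--▸ n10, --b--▸ n7
  n7 = (c.0\{b} + (0 + 0 + c.0)) | b.c.0 → --b--▸ n11, --c--▸ n12, --c--▸ n13
  n8 = 0 | c.b.c.0 → --c--▸ n12
  n9 = 0\{b} | c.b.c.0 → --c--▸ n13
  n10 = b.(c.0\{b} + (0 + 0 + c.0)) | c.0 → --b--▸ n11, --c--▸ n14
  n11 = (c.0\{b} + (0 + 0 + c.0)) | c.0 → --c--▸ n15, --c--▸ n16, --c--▸ n17
  n12 = 0 | b.c.0 → --b--▸ n16
  n13 = 0\{b} | b.c.0 → --b--▸ n17
  n14 = b.(c.0\{b} + (0 + 0 + c.0)) | 0 → --b--▸ n15
  n15 = (c.0\{b} + (0 + 0 + c.0)) | 0 → --c--▸ n18, --c--▸ n19
  n16 = 0 | c.0 → --c--▸ n18
  n17 = 0\{b} | c.0 → --c--▸ n19
  n18 = 0 | 0 → deadlocked
  n19 = 0\{b} | 0 → deadlocked
Bisimilarity quotient blocks:
  B0 = {m0, n0}
  B1 = {m2, n2}
  B2 = {m6, n6}
  B3 = {m10, m7, n10, n7}
  B4 = {m12, m13, m14, n12, n13, n14}
  B5 = {m15, m16, m17, n15, n16, n17}
  B6 = {m18, m19, n18, n19}
  B7 = {m11, n11}
  B8 = {m3, n3}
  B9 = {m8, m9, n8, n9}
  B10 = {m1, n1}
  B11 = {m4, m5, n4, n5}
m0 ∈ B0, n0 ∈ B0 → same block

bisimilar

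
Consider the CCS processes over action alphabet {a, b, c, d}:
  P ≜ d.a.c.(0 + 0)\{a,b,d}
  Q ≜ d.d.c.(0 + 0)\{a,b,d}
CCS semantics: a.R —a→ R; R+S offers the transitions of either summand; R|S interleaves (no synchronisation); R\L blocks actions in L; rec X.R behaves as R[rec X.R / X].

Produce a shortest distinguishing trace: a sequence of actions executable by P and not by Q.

da

Reachable graph of P (4 states):
  m0 = d.a.c.(0 + 0)\{a,b,d} ⊢ —d→ m1
  m1 = a.c.(0 + 0)\{a,b,d} ⊢ —a→ m2
  m2 = c.(0 + 0)\{a,b,d} ⊢ —c→ m3
  m3 = (0 + 0)\{a,b,d} ⊢ ·
Reachable graph of Q (4 states):
  n0 = d.d.c.(0 + 0)\{a,b,d} ⊢ —d→ n1
  n1 = d.c.(0 + 0)\{a,b,d} ⊢ —d→ n2
  n2 = c.(0 + 0)\{a,b,d} ⊢ —c→ n3
  n3 = (0 + 0)\{a,b,d} ⊢ ·
Trace ⟨da⟩ through P, begin at {m0}:
  after d @ step 1: {m1}
  after a @ step 2: {m2}
  ✓ P
Trace ⟨da⟩ through Q, begin at {n0}:
  after d @ step 1: {n1}
  after a @ step 2: no successor for Q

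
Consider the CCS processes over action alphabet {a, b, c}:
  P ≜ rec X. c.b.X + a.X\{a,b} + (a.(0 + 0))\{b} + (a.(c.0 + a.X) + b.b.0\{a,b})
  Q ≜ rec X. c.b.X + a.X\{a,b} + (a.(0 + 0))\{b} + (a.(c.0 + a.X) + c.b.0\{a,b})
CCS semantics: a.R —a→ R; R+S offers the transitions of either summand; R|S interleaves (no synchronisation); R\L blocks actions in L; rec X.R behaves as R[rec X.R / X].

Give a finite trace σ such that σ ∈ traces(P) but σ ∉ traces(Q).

b

LTS(P): 9 reachable states
  m0 = rec X. c.b.X + a.X\{a,b} + (a.(0 + 0))\{b} + (a.(c.0 + a.X) + b.b.0\{a,b}) ⊢ -a-> m1, -a-> m2, -a-> m3, -b-> m4, -c-> m5
  m1 = (0 + 0)\{b} ⊢ ·
  m2 = (rec X. c.b.X + a.X\{a,b} + (a.(0 + 0))\{b} + (a.(c.0 + a.X) + b.b.0\{a,b}))\{a,b} ⊢ -c-> m6
  m3 = c.0 + a.(rec X. c.b.X + a.X\{a,b} + (a.(0 + 0))\{b} + (a.(c.0 + a.X) + b.b.0\{a,b})) ⊢ -a-> m0, -c-> m7
  m4 = b.0\{a,b} ⊢ -b-> m8
  m5 = b.(rec X. c.b.X + a.X\{a,b} + (a.(0 + 0))\{b} + (a.(c.0 + a.X) + b.b.0\{a,b})) ⊢ -b-> m0
  m6 = (b.(rec X. c.b.X + a.X\{a,b} + (a.(0 + 0))\{b} + (a.(c.0 + a.X) + b.b.0\{a,b})))\{a,b} ⊢ ·
  m7 = 0 ⊢ ·
  m8 = 0\{a,b} ⊢ ·
LTS(Q): 10 reachable states
  n0 = rec X. c.b.X + a.X\{a,b} + (a.(0 + 0))\{b} + (a.(c.0 + a.X) + c.b.0\{a,b}) ⊢ -a-> n1, -a-> n2, -a-> n3, -c-> n4, -c-> n5
  n1 = (0 + 0)\{b} ⊢ ·
  n2 = (rec X. c.b.X + a.X\{a,b} + (a.(0 + 0))\{b} + (a.(c.0 + a.X) + c.b.0\{a,b}))\{a,b} ⊢ -c-> n6, -c-> n7
  n3 = c.0 + a.(rec X. c.b.X + a.X\{a,b} + (a.(0 + 0))\{b} + (a.(c.0 + a.X) + c.b.0\{a,b})) ⊢ -a-> n0, -c-> n8
  n4 = b.(rec X. c.b.X + a.X\{a,b} + (a.(0 + 0))\{b} + (a.(c.0 + a.X) + c.b.0\{a,b})) ⊢ -b-> n0
  n5 = b.0\{a,b} ⊢ -b-> n9
  n6 = (b.(rec X. c.b.X + a.X\{a,b} + (a.(0 + 0))\{b} + (a.(c.0 + a.X) + c.b.0\{a,b})))\{a,b} ⊢ ·
  n7 = (b.0\{a,b})\{a,b} ⊢ ·
  n8 = 0 ⊢ ·
  n9 = 0\{a,b} ⊢ ·
Run σ = ⟨b⟩ on P: start {m0}
  step 1 (b): {m4}
  P completes σ.
Run σ = ⟨b⟩ on Q: start {n0}
  step 1 (b): no successor for Q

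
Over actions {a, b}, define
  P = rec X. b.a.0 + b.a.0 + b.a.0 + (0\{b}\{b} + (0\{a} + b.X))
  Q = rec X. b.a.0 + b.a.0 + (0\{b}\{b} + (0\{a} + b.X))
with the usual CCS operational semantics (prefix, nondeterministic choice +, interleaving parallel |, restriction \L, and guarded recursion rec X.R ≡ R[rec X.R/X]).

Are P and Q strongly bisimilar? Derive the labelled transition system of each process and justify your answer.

bisimilar

P's transition system — 3 states:
  s0 = rec X. b.a.0 + b.a.0 + b.a.0 + (0\{b}\{b} + (0\{a} + b.X)) :: --b--▸ s0, --b--▸ s1
  s1 = a.0 :: --a--▸ s2
  s2 = 0 :: stopped
Q's transition system — 3 states:
  t0 = rec X. b.a.0 + b.a.0 + (0\{b}\{b} + (0\{a} + b.X)) :: --b--▸ t0, --b--▸ t1
  t1 = a.0 :: --a--▸ t2
  t2 = 0 :: stopped
Coarsest stable partition (strong bisimilarity classes):
  B0 = {s0, t0}
  B1 = {s1, t1}
  B2 = {s2, t2}
s0 ∈ B0, t0 ∈ B0 → same block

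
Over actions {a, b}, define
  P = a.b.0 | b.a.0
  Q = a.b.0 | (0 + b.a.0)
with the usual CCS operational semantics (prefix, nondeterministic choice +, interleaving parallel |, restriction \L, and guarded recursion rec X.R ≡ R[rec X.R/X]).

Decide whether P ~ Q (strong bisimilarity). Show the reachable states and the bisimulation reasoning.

bisimilar

LTS(P): 9 reachable states
  s0 = a.b.0 | b.a.0 has moves =a=> s1, =b=> s2
  s1 = b.0 | b.a.0 has moves =b=> s3, =b=> s4
  s2 = a.b.0 | a.0 has moves =a=> s4, =a=> s5
  s3 = 0 | b.a.0 has moves =b=> s6
  s4 = b.0 | a.0 has moves =a=> s7, =b=> s6
  s5 = a.b.0 | 0 has moves =a=> s7
  s6 = 0 | a.0 has moves =a=> s8
  s7 = b.0 | 0 has moves =b=> s8
  s8 = 0 | 0 has moves deadlocked
LTS(Q): 9 reachable states
  t0 = a.b.0 | (0 + b.a.0) has moves =a=> t1, =b=> t2
  t1 = b.0 | (0 + b.a.0) has moves =b=> t3, =b=> t4
  t2 = a.b.0 | a.0 has moves =a=> t4, =a=> t5
  t3 = 0 | (0 + b.a.0) has moves =b=> t6
  t4 = b.0 | a.0 has moves =a=> t7, =b=> t6
  t5 = a.b.0 | 0 has moves =a=> t7
  t6 = 0 | a.0 has moves =a=> t8
  t7 = b.0 | 0 has moves =b=> t8
  t8 = 0 | 0 has moves deadlocked
Partition-refinement fixed point:
  B0 = {s0, t0}
  B1 = {s2, t2}
  B2 = {s4, t4}
  B3 = {s6, t6}
  B4 = {s8, t8}
  B5 = {s7, t7}
  B6 = {s5, t5}
  B7 = {s1, t1}
  B8 = {s3, t3}
s0 ∈ B0, t0 ∈ B0 → same block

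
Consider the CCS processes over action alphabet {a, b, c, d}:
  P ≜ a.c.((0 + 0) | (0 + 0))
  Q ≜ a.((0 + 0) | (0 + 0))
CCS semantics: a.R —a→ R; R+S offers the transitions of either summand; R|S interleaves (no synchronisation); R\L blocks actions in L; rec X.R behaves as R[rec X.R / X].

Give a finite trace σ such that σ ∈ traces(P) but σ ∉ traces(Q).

ac

LTS(P): 3 reachable states
  m0 = a.c.((0 + 0) | (0 + 0)) has moves —a→ m1
  m1 = c.((0 + 0) | (0 + 0)) has moves —c→ m2
  m2 = (0 + 0) | (0 + 0) has moves deadlocked
LTS(Q): 2 reachable states
  n0 = a.((0 + 0) | (0 + 0)) has moves —a→ n1
  n1 = (0 + 0) | (0 + 0) has moves deadlocked
Executing ac from P (initial set {m0}):
  [1] a ⇒ {m1}
  [2] c ⇒ {m2}
  ✓ P
Executing ac from Q (initial set {n0}):
  [1] a ⇒ {n1}
  [2] c ⇒ ∅  — Q cannot continue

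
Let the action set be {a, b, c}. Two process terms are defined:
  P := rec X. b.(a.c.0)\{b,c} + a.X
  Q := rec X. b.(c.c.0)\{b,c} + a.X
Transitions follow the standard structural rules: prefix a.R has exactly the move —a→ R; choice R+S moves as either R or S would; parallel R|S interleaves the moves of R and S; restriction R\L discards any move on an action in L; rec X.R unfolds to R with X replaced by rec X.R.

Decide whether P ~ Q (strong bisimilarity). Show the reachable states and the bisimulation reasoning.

LTS(P): 3 reachable states
  m0 = rec X. b.(a.c.0)\{b,c} + a.X ⊢ =a=> m0, =b=> m1
  m1 = (a.c.0)\{b,c} ⊢ =a=> m2
  m2 = (c.0)\{b,c} ⊢ stopped
LTS(Q): 2 reachable states
  n0 = rec X. b.(c.c.0)\{b,c} + a.X ⊢ =a=> n0, =b=> n1
  n1 = (c.c.0)\{b,c} ⊢ stopped
Coarsest stable partition (strong bisimilarity classes):
  B0 = {m0}
  B1 = {m1}
  B2 = {m2, n1}
  B3 = {n0}
m0 ∈ B0, n0 ∈ B3 → different blocks

not bisimilar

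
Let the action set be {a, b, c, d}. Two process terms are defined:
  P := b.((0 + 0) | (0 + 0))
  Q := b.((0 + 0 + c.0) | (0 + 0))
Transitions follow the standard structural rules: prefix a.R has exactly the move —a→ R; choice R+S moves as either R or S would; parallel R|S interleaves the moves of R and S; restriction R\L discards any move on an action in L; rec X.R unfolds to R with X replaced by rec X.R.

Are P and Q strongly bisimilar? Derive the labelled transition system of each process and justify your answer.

not bisimilar

P's transition system — 2 states:
  u0 = b.((0 + 0) | (0 + 0)) ⊢ =b=> u1
  u1 = (0 + 0) | (0 + 0) ⊢ (no moves)
Q's transition system — 3 states:
  v0 = b.((0 + 0 + c.0) | (0 + 0)) ⊢ =b=> v1
  v1 = (0 + 0 + c.0) | (0 + 0) ⊢ =c=> v2
  v2 = 0 | (0 + 0) ⊢ (no moves)
Bisimilarity quotient blocks:
  B0 = {u0}
  B1 = {u1, v2}
  B2 = {v0}
  B3 = {v1}
u0 ∈ B0, v0 ∈ B2 → different blocks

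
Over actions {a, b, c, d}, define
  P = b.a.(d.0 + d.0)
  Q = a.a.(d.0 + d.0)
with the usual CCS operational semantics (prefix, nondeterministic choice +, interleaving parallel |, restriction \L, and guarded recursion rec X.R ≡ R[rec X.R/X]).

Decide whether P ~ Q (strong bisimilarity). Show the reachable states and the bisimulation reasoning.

Reachable graph of P (4 states):
  s0 = b.a.(d.0 + d.0) | --b--▸ s1
  s1 = a.(d.0 + d.0) | --a--▸ s2
  s2 = d.0 + d.0 | --d--▸ s3
  s3 = 0 | ·
Reachable graph of Q (4 states):
  t0 = a.a.(d.0 + d.0) | --a--▸ t1
  t1 = a.(d.0 + d.0) | --a--▸ t2
  t2 = d.0 + d.0 | --d--▸ t3
  t3 = 0 | ·
Partition-refinement fixed point:
  B0 = {s0}
  B1 = {s1, t1}
  B2 = {s2, t2}
  B3 = {s3, t3}
  B4 = {t0}
s0 ∈ B0, t0 ∈ B4 → different blocks

not bisimilar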